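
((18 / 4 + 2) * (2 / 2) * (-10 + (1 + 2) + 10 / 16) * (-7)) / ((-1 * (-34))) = 273 / 32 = 8.53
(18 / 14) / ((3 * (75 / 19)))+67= 11744 / 175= 67.11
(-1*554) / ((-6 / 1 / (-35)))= -9695 / 3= -3231.67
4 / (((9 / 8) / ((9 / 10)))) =16 / 5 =3.20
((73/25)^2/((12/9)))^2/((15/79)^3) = 14001440344399/2343750000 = 5973.95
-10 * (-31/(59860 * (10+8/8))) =31/65846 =0.00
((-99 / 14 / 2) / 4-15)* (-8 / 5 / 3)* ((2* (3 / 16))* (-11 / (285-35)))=-19569 / 140000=-0.14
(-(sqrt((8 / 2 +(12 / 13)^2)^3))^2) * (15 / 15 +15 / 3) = -3308208000 / 4826809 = -685.38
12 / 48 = 1 / 4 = 0.25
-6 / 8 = -3 / 4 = -0.75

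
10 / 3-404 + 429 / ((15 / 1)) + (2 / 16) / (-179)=-7992007 / 21480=-372.07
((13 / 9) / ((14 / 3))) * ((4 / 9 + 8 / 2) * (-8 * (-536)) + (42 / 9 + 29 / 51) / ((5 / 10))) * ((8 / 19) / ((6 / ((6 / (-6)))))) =-75853492 / 183141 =-414.18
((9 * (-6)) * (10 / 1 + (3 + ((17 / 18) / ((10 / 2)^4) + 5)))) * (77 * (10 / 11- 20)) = 1428959.95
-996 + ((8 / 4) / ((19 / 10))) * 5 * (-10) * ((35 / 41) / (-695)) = -107840876 / 108281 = -995.94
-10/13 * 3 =-30/13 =-2.31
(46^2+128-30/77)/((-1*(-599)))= 3.75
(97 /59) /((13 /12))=1164 /767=1.52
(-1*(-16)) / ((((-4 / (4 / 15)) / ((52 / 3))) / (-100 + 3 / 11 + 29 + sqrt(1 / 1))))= 638144 / 495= 1289.18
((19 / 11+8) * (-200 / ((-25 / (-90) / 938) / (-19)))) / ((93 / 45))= 20595103200 / 341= 60396197.07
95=95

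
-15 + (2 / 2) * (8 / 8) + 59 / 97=-13.39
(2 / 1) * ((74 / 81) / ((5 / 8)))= 1184 / 405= 2.92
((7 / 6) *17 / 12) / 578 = 7 / 2448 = 0.00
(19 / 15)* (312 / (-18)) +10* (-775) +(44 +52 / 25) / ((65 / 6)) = -113602642 / 14625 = -7767.70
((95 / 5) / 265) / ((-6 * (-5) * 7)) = 19 / 55650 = 0.00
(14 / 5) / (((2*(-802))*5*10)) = -7 / 200500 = -0.00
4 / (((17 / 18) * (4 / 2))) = 36 / 17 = 2.12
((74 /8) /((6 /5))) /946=185 /22704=0.01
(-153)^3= -3581577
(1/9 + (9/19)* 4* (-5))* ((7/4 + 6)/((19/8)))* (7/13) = -694834/42237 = -16.45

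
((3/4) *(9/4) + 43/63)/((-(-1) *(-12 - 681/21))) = -0.05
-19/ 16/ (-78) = 19/ 1248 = 0.02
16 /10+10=58 /5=11.60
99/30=3.30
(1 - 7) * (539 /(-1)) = 3234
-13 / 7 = -1.86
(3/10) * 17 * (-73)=-3723/10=-372.30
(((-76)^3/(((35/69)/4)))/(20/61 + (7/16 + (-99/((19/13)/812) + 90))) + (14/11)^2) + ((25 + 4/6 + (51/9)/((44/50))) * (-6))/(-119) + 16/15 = 548574971263419/8145672617005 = 67.35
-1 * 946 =-946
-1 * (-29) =29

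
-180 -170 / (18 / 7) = -2215 / 9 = -246.11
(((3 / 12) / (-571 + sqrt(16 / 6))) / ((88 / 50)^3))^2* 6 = 50185546875* sqrt(6) / 555374434675665870848 + 7815322265625 / 201954339882060316672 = 0.00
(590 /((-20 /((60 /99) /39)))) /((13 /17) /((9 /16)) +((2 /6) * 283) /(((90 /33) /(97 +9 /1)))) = -50150 /401236979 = -0.00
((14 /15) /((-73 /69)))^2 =103684 /133225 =0.78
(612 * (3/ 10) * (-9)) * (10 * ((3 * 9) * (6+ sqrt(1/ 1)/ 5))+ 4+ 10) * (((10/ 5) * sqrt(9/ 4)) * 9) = -376548912/ 5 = -75309782.40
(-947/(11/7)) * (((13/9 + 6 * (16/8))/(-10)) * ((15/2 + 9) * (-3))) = -802109/20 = -40105.45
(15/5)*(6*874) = 15732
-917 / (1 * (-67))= 917 / 67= 13.69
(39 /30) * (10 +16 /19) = 1339 /95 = 14.09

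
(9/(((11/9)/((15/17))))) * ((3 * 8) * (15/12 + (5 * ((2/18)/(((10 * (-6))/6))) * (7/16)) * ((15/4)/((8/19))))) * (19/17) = 73294875/406912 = 180.12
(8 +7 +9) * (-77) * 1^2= -1848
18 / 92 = 9 / 46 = 0.20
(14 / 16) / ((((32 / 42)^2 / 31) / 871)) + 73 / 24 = 40702.30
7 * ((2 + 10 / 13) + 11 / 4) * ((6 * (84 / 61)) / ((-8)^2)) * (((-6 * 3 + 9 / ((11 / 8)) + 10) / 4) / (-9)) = 14063 / 69784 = 0.20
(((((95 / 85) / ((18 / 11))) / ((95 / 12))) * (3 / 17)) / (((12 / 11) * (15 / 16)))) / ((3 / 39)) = 12584 / 65025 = 0.19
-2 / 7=-0.29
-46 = -46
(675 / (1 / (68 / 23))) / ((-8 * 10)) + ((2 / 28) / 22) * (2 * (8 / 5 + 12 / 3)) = -126041 / 5060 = -24.91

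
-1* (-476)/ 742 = 34/ 53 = 0.64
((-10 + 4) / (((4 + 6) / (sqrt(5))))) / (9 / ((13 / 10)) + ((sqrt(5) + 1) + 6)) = 507 / 31916 - 7059 * sqrt(5) / 159580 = -0.08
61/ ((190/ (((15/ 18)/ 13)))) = 61/ 2964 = 0.02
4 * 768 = 3072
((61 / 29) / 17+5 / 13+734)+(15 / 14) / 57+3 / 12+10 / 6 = 7532909945 / 10228764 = 736.44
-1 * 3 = -3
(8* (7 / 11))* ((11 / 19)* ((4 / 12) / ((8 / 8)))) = 56 / 57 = 0.98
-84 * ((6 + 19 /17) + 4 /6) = -11116 /17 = -653.88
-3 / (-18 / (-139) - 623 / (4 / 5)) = 1668 / 432913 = 0.00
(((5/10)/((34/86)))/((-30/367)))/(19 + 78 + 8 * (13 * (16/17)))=-0.08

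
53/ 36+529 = 19097/ 36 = 530.47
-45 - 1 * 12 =-57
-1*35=-35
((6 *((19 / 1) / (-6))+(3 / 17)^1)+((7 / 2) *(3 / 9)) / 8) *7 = -106687 / 816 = -130.74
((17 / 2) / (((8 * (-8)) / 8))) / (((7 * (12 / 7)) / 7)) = -119 / 192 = -0.62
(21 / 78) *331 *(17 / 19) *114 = 118167 / 13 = 9089.77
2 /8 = 1 /4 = 0.25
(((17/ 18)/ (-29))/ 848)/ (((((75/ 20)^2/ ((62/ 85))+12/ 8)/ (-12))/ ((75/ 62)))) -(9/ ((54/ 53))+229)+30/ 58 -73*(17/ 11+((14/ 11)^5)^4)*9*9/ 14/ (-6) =1716002670754313326685880774683249/ 198932413000556190712098975556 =8626.06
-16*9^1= -144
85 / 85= 1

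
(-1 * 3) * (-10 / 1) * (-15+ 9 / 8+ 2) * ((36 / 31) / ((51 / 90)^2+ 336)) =-607500 / 493861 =-1.23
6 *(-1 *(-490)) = 2940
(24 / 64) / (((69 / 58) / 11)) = 319 / 92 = 3.47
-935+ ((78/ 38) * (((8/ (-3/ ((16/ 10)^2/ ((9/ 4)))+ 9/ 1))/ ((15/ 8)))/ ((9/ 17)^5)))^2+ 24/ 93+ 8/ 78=5403963206238215332294783/ 33652669450960096170075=160.58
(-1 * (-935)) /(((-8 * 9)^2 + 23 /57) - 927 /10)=532950 /2902271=0.18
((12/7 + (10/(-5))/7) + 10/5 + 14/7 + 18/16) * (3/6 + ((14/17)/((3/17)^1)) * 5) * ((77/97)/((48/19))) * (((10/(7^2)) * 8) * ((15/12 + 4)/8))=54842645/1042944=52.58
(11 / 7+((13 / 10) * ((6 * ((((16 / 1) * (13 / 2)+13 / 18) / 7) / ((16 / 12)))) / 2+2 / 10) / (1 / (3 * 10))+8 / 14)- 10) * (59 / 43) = 21685981 / 12040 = 1801.16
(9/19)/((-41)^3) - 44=-57617965/1309499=-44.00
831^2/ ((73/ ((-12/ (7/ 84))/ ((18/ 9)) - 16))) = -60769368/ 73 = -832457.10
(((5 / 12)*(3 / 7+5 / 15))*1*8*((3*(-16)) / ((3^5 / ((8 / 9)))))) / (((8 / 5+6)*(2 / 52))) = -1331200 / 872613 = -1.53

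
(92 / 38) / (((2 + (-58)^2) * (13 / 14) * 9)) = 322 / 3741309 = 0.00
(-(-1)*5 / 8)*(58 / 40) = 29 / 32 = 0.91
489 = 489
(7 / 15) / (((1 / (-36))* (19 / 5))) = -84 / 19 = -4.42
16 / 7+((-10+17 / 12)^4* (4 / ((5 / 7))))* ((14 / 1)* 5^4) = 4825619064347 / 18144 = 265962250.02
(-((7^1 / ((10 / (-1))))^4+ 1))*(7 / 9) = -86807 / 90000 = -0.96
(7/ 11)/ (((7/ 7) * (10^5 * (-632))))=-7/ 695200000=-0.00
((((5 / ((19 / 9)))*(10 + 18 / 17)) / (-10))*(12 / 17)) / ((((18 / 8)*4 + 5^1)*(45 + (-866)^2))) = -5076 / 28827788437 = -0.00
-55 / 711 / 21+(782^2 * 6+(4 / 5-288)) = 273898504129 / 74655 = 3668856.80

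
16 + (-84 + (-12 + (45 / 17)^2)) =-21095 / 289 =-72.99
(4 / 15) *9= 12 / 5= 2.40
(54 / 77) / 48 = 9 / 616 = 0.01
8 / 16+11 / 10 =1.60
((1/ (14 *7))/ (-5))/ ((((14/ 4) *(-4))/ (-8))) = -2/ 1715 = -0.00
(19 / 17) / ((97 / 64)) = 0.74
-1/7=-0.14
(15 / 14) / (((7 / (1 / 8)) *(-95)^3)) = -3 / 134436400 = -0.00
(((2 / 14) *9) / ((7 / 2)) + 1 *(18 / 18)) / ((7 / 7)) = 67 / 49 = 1.37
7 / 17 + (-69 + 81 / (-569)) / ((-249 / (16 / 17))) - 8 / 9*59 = -265121 / 5121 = -51.77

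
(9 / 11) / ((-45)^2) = 0.00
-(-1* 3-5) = 8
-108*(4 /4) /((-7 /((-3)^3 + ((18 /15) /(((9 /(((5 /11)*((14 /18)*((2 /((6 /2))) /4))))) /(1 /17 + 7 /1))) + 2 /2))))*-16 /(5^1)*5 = 8383616 /1309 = 6404.60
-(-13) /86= 13 /86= 0.15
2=2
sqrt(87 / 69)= sqrt(667) / 23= 1.12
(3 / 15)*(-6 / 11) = -6 / 55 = -0.11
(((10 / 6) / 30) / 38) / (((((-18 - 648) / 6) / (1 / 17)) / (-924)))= 77 / 107559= 0.00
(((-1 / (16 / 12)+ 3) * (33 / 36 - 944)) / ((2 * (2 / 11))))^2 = 139473118521 / 4096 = 34051054.33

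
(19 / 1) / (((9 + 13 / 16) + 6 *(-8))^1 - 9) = -0.40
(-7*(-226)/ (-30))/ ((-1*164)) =791/ 2460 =0.32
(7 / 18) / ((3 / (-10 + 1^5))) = -7 / 6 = -1.17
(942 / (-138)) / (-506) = 157 / 11638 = 0.01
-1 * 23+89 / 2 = 43 / 2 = 21.50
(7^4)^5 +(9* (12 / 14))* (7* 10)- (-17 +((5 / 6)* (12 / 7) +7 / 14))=1117091728166575785 / 14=79792266297612556.07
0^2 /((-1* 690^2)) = 0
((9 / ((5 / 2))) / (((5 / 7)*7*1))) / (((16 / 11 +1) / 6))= 44 / 25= 1.76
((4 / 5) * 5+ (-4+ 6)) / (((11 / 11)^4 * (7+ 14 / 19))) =38 / 49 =0.78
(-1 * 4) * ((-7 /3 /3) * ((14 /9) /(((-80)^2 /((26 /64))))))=637 /2073600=0.00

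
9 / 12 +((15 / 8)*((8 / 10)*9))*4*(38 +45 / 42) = 59097 / 28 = 2110.61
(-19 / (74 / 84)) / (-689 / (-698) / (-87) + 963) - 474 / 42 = -171271721863 / 15145918291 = -11.31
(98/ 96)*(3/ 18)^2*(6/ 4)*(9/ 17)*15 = 735/ 2176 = 0.34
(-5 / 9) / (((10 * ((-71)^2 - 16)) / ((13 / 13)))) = -1 / 90450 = -0.00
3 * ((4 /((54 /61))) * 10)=1220 /9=135.56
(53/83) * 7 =4.47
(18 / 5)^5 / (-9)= -209952 / 3125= -67.18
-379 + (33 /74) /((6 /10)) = -27991 /74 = -378.26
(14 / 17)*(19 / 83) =266 / 1411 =0.19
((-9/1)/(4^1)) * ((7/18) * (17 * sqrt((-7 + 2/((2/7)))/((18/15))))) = 0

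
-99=-99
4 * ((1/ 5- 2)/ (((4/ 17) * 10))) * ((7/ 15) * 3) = -1071/ 250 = -4.28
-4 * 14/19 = -56/19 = -2.95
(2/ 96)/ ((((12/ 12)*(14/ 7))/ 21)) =7/ 32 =0.22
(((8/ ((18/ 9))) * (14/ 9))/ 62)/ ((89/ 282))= 2632/ 8277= 0.32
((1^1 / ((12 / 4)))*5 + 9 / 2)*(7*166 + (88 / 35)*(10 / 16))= 100455 / 14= 7175.36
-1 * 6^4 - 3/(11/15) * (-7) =-1267.36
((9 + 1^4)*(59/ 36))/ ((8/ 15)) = 1475/ 48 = 30.73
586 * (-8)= -4688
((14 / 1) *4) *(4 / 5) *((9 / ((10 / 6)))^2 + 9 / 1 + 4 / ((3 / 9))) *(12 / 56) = 60192 / 125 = 481.54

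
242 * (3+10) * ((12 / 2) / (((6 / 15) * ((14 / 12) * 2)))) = 141570 / 7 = 20224.29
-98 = -98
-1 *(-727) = 727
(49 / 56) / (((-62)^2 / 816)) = 357 / 1922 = 0.19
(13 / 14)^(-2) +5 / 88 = 18093 / 14872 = 1.22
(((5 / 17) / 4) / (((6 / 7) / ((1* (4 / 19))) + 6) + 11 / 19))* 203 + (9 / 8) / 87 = 15803903 / 11173352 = 1.41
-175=-175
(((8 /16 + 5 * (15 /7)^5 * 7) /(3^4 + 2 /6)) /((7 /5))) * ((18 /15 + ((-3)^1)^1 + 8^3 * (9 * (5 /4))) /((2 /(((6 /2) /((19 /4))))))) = 281186721567 /11131036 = 25261.50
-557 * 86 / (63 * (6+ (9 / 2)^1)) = -95804 / 1323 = -72.41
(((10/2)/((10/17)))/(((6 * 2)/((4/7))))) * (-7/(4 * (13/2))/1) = -17/156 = -0.11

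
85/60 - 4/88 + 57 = 7705/132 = 58.37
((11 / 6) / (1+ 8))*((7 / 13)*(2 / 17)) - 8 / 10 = -0.79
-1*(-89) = 89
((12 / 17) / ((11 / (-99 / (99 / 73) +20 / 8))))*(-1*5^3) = 105750 / 187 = 565.51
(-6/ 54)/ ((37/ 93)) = -31/ 111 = -0.28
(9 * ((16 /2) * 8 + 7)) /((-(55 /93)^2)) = -5526711 /3025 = -1827.01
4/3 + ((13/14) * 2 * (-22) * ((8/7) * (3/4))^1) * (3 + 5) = -40988/147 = -278.83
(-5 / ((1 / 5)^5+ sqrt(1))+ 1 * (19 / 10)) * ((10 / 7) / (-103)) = 48428 / 1126923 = 0.04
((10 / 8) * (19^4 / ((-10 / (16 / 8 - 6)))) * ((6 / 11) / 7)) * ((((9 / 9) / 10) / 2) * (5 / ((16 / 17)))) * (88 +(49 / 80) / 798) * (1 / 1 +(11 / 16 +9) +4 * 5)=45948624471391 / 12615680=3642183.73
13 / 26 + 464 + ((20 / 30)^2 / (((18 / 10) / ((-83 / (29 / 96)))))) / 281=204295127 / 440046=464.26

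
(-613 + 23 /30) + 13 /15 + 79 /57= -347689 /570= -609.98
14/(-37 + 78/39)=-2/5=-0.40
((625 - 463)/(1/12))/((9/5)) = 1080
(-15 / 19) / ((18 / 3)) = -5 / 38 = -0.13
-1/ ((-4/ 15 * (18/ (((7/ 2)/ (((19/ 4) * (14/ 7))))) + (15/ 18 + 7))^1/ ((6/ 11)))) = 945/ 26191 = 0.04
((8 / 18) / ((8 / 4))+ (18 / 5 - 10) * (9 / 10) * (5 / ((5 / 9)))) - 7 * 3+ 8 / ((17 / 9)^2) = -70.38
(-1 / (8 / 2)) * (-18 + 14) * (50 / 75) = 2 / 3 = 0.67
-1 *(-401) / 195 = 401 / 195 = 2.06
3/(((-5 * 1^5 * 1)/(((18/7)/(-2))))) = 27/35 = 0.77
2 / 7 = 0.29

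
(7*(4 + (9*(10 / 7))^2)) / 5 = 237.03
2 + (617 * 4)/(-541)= -1386/541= -2.56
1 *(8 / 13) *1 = 8 / 13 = 0.62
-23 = -23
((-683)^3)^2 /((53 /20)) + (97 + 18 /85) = 172573117042150325239 /4505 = 38307018211354123.25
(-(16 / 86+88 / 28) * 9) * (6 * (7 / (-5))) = 54108 / 215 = 251.67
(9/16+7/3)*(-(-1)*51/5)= 2363/80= 29.54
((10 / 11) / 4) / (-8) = -5 / 176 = -0.03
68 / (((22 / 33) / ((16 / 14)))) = 816 / 7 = 116.57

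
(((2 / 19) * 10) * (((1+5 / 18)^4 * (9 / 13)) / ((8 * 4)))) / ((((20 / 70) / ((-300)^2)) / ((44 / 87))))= 67336740625 / 6962436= 9671.43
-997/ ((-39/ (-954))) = -24388.15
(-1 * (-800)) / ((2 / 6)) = 2400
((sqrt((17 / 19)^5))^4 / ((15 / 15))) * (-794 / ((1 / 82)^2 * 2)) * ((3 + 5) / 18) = -21526202262751092688 / 55179596320209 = -390111.63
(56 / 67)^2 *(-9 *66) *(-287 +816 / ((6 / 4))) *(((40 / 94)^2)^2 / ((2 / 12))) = -459586068480000 / 21904888009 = -20980.98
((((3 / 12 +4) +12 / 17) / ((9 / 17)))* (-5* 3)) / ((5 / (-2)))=337 / 6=56.17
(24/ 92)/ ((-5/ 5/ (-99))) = 594/ 23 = 25.83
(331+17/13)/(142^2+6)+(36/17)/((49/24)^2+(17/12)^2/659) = 13701451632/26141419265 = 0.52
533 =533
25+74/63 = 1649/63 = 26.17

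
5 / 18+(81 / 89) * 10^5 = 145800445 / 1602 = 91011.51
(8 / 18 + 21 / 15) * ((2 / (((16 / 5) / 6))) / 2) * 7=581 / 24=24.21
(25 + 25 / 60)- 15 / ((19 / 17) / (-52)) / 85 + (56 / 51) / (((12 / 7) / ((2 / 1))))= 405913 / 11628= 34.91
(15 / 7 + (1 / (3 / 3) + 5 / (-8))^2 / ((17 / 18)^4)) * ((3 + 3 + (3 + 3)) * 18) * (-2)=-1002.07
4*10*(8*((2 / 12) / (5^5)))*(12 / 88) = 16 / 6875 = 0.00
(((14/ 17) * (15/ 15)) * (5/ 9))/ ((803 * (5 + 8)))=70/ 1597167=0.00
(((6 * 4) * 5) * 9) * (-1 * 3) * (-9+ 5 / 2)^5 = 37593416.25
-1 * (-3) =3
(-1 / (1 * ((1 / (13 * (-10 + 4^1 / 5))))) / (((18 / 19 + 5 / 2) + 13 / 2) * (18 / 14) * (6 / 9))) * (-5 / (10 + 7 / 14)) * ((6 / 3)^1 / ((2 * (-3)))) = 11362 / 5103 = 2.23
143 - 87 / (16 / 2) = 1057 / 8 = 132.12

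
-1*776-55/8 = -6263/8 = -782.88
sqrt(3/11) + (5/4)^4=sqrt(33)/11 + 625/256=2.96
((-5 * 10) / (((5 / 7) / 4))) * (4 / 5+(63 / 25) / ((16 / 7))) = -5327 / 10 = -532.70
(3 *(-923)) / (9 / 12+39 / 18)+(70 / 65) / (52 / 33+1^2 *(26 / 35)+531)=-266081914662 / 280272265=-949.37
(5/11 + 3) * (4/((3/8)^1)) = 1216/33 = 36.85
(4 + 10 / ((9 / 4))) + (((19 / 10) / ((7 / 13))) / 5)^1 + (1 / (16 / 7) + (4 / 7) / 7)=1705663 / 176400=9.67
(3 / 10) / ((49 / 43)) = 129 / 490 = 0.26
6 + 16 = 22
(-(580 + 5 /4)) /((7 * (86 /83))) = -192975 /2408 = -80.14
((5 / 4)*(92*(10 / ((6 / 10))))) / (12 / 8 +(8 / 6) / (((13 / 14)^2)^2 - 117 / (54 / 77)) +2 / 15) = 220127537500 / 186664961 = 1179.27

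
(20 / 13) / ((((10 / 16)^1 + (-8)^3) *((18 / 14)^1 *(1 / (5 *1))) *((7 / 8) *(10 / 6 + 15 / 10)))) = -12800 / 3031431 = -0.00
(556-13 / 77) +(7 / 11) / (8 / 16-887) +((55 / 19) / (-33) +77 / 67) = 96782944795 / 173791233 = 556.89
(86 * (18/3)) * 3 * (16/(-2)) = -12384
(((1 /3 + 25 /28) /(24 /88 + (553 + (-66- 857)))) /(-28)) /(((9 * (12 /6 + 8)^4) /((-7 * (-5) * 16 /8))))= 1133 /12298608000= 0.00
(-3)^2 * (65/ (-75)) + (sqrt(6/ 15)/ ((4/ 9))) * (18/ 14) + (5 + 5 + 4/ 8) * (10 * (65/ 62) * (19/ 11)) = 81 * sqrt(10)/ 140 + 621777/ 3410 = 184.17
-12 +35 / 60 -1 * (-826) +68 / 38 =186133 / 228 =816.37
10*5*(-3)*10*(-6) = 9000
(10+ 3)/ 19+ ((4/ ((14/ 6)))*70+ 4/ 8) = 4605/ 38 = 121.18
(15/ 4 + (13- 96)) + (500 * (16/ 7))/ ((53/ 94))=2890393/ 1484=1947.70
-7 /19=-0.37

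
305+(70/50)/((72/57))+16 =38653/120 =322.11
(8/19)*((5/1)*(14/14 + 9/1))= 400/19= 21.05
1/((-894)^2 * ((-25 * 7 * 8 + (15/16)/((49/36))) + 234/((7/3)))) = -49/50873169681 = -0.00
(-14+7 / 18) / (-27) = 245 / 486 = 0.50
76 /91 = 0.84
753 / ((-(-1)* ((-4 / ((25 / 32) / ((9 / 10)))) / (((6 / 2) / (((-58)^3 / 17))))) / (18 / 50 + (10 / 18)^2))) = 14443795 / 505730304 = 0.03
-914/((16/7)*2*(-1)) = 3199/16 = 199.94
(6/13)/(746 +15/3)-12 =-117150/9763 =-12.00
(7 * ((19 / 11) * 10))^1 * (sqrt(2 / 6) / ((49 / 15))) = 950 * sqrt(3) / 77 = 21.37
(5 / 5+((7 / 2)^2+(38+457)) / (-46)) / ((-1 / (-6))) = -5535 / 92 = -60.16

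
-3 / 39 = -1 / 13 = -0.08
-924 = -924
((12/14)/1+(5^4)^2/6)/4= 2734411/168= 16276.26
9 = 9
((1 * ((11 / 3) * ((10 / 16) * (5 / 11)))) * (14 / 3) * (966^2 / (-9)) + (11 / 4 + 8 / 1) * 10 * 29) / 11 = -9016235 / 198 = -45536.54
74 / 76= 37 / 38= 0.97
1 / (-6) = -1 / 6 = -0.17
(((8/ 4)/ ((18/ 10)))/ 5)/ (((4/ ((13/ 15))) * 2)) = 13/ 540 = 0.02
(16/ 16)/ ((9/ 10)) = 10/ 9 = 1.11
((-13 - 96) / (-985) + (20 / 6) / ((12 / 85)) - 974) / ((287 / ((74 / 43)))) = -89056003 / 15628995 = -5.70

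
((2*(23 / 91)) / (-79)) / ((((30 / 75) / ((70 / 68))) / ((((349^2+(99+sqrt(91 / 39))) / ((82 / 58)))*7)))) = -7114388750 / 715819 - 116725*sqrt(21) / 4294914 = -9938.93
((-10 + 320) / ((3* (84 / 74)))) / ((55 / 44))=4588 / 63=72.83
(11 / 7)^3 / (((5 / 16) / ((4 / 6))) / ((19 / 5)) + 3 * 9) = 809248 / 5656413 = 0.14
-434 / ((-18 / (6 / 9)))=434 / 27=16.07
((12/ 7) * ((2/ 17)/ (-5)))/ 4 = -6/ 595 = -0.01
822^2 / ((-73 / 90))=-60811560 / 73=-833035.07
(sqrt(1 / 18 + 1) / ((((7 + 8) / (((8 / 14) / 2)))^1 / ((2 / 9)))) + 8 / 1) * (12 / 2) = 4 * sqrt(38) / 945 + 48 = 48.03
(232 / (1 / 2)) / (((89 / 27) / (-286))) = -3583008 / 89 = -40258.52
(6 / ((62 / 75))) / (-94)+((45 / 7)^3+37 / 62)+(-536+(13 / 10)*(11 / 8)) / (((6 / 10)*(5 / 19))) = -373872405013 / 119940240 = -3117.16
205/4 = 51.25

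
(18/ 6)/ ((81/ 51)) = 17/ 9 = 1.89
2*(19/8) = 4.75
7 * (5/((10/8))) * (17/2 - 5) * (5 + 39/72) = 6517/12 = 543.08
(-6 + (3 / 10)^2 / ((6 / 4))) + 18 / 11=-2367 / 550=-4.30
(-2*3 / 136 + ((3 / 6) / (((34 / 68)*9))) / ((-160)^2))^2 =29853965089 / 15341322240000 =0.00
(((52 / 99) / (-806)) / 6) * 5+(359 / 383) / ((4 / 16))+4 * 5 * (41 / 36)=93540182 / 3526281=26.53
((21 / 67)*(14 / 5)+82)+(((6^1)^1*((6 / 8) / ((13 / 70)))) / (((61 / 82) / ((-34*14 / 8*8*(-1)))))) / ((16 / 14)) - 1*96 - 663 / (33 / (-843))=89097925732 / 2922205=30489.96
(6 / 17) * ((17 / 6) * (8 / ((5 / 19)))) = 152 / 5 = 30.40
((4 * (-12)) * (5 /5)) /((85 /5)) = -48 /17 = -2.82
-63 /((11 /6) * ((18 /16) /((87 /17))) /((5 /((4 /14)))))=-511560 /187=-2735.61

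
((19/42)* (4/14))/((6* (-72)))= -19/63504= -0.00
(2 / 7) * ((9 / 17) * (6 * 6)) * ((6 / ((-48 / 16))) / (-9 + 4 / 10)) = 6480 / 5117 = 1.27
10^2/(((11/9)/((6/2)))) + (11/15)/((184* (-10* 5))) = 372599879/1518000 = 245.45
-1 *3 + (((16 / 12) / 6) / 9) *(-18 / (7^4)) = -64831 / 21609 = -3.00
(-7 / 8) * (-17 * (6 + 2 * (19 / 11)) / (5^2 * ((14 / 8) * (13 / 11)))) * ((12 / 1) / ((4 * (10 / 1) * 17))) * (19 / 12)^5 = 2476099 / 5184000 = 0.48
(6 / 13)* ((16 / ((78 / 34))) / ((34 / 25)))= 400 / 169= 2.37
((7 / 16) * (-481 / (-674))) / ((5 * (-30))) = -3367 / 1617600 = -0.00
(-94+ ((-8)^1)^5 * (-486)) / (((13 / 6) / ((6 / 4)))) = 143326386 / 13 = 11025106.62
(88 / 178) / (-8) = -11 / 178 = -0.06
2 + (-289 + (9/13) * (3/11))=-41014/143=-286.81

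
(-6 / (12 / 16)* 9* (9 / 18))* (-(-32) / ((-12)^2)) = -8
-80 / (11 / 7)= -50.91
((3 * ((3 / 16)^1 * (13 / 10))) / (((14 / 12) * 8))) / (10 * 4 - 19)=117 / 31360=0.00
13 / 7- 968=-6763 / 7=-966.14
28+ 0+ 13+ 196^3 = 7529577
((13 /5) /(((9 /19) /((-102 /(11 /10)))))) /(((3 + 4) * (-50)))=8398 /5775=1.45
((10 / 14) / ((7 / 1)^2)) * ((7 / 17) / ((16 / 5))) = 25 / 13328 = 0.00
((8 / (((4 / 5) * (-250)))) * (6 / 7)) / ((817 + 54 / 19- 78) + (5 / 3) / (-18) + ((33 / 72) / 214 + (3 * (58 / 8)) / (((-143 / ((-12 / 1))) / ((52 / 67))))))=-0.00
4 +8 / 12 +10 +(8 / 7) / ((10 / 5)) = 320 / 21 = 15.24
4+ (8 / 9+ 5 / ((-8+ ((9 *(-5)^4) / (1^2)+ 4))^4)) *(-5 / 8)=247574563489818263 / 71876486174463432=3.44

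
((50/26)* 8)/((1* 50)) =4/13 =0.31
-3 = -3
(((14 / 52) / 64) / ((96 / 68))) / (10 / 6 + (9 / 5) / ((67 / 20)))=7973 / 5897216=0.00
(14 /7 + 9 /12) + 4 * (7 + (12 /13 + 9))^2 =776259 /676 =1148.31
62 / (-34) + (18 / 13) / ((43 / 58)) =0.04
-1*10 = -10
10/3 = 3.33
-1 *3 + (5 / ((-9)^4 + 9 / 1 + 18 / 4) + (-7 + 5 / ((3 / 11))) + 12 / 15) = 600521 / 65745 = 9.13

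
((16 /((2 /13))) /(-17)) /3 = -104 /51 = -2.04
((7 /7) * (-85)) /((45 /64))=-1088 /9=-120.89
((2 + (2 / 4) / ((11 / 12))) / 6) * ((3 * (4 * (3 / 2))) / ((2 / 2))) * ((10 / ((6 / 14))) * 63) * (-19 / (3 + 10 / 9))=-21115080 / 407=-51879.80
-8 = -8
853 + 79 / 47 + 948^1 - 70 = 81436 / 47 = 1732.68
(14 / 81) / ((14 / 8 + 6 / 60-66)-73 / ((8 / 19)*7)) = -3920 / 2016657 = -0.00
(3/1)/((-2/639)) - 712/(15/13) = -47267/30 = -1575.57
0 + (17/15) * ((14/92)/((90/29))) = 0.06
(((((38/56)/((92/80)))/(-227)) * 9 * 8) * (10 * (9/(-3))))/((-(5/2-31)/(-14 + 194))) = 1296000/36547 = 35.46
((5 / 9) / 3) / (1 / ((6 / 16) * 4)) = 5 / 18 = 0.28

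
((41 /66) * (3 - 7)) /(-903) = 82 /29799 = 0.00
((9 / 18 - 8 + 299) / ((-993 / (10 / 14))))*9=-8745 / 4634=-1.89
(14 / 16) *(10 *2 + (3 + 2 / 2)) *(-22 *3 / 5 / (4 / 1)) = -693 / 10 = -69.30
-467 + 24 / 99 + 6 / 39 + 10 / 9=-599089 / 1287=-465.49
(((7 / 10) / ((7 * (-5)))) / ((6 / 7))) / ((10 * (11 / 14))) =-49 / 16500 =-0.00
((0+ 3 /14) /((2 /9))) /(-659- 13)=-9 /6272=-0.00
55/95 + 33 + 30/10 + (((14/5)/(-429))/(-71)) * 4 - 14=65335619/2893605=22.58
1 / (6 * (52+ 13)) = 1 / 390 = 0.00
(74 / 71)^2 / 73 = 5476 / 367993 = 0.01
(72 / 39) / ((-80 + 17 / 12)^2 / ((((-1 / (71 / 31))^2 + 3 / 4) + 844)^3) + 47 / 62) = 2136448390391478141503184 / 877276609409549900014139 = 2.44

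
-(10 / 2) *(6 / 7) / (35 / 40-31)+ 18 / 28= 2649 / 3374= 0.79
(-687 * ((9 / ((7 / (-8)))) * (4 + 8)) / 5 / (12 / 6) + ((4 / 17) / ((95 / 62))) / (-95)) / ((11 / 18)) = 163922675472 / 11813725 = 13875.61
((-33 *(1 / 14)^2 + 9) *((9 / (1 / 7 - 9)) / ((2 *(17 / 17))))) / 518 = -15579 / 1798496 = -0.01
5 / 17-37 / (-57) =914 / 969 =0.94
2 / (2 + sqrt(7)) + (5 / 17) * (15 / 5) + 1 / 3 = -2 / 17 + 2 * sqrt(7) / 3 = 1.65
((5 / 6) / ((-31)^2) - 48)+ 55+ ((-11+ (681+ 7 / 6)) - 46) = 607513 / 961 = 632.17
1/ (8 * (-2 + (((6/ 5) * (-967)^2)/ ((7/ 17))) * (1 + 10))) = 35/ 8393358304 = 0.00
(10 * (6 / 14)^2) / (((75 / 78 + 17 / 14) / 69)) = 4485 / 77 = 58.25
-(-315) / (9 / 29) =1015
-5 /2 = -2.50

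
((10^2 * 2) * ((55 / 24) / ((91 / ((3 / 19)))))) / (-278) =-1375 / 480662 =-0.00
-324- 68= -392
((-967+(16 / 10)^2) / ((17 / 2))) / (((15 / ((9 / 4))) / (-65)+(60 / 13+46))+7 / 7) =-1880658 / 853825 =-2.20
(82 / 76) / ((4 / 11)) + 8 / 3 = 2569 / 456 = 5.63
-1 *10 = -10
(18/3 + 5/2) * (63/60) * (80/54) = 119/9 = 13.22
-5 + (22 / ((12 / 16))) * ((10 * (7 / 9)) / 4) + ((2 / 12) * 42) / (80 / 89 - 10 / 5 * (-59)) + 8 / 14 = 105334573 / 1999998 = 52.67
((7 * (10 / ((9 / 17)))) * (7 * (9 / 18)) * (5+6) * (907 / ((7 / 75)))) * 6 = 296815750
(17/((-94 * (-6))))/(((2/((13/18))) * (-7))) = -221/142128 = -0.00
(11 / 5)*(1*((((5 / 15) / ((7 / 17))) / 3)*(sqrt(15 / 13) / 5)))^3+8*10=54043*sqrt(195) / 1760747625+80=80.00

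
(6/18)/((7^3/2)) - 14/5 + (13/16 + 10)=659749/82320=8.01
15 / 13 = 1.15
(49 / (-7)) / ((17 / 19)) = -133 / 17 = -7.82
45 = 45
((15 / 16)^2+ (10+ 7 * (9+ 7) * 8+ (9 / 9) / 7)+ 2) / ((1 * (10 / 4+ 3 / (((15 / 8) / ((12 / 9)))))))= 24434505 / 124544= 196.19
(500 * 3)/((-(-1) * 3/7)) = 3500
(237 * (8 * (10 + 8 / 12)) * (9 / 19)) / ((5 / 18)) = 34487.24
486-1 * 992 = -506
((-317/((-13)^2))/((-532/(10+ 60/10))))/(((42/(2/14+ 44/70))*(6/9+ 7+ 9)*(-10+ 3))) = -8559/963701375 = -0.00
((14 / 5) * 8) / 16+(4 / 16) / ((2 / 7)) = 91 / 40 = 2.28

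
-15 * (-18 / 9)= 30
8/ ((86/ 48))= 192/ 43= 4.47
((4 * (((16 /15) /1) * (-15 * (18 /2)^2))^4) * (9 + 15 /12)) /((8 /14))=202414635859968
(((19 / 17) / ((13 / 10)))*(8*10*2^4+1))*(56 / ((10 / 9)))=12266856 / 221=55506.14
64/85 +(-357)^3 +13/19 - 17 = -73481383329/1615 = -45499308.56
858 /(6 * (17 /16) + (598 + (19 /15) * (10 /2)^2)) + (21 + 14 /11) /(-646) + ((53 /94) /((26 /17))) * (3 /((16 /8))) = 495083586323 /265108231960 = 1.87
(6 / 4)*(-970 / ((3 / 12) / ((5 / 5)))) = -5820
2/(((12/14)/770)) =5390/3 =1796.67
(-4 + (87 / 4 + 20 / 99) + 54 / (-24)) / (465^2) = 0.00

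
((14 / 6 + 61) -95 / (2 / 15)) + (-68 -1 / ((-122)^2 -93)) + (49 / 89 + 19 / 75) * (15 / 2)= -711.14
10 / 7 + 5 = 45 / 7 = 6.43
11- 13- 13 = -15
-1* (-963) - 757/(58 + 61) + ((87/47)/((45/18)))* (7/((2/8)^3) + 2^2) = 1291.31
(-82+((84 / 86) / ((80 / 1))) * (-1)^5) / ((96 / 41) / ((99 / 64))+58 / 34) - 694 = -91640129101 / 127371160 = -719.47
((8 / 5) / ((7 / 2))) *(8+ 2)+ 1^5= 39 / 7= 5.57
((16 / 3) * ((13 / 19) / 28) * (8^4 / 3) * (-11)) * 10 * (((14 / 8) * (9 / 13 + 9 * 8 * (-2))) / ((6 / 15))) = 233164800 / 19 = 12271831.58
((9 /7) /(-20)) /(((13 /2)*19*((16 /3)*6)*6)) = -3 /1106560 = -0.00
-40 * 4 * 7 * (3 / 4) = -840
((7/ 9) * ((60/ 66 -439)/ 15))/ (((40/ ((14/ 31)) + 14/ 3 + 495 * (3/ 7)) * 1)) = -236131/ 3174435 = -0.07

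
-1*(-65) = 65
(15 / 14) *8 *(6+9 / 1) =128.57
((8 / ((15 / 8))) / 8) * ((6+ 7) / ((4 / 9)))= 78 / 5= 15.60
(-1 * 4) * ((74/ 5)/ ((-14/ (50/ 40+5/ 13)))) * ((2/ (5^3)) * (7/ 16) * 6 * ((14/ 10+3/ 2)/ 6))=18241/ 130000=0.14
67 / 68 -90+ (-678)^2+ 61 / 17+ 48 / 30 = 156264059 / 340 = 459600.17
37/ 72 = 0.51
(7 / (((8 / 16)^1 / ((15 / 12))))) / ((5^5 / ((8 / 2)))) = 14 / 625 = 0.02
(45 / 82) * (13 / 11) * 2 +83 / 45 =63758 / 20295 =3.14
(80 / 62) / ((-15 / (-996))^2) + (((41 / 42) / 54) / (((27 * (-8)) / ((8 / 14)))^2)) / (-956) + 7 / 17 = 5689.39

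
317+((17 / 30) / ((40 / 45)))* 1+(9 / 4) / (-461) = 317.63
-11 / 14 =-0.79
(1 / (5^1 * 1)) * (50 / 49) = 0.20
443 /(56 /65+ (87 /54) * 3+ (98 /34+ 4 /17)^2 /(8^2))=1597776960 /21087563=75.77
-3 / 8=-0.38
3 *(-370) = -1110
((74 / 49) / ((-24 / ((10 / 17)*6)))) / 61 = -185 / 50813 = -0.00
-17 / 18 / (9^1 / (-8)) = 68 / 81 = 0.84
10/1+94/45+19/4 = 3031/180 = 16.84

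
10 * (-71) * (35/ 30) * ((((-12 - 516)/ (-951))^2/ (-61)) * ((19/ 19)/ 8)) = 9621920/ 18389487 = 0.52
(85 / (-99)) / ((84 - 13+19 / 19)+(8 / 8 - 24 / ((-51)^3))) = -417605 / 35506339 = -0.01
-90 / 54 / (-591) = 5 / 1773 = 0.00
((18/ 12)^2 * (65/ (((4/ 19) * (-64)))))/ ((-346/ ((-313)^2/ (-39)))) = -27921165/ 354304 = -78.81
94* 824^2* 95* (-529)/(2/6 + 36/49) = -471496951443840/157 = -3003165295820.64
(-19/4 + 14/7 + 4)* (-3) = -3.75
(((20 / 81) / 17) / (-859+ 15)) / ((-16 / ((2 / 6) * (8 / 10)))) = 1 / 3486564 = 0.00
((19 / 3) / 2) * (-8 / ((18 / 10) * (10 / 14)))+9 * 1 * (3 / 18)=-983 / 54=-18.20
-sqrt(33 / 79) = -sqrt(2607) / 79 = -0.65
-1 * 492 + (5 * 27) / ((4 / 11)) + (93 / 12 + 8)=-105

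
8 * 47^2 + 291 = 17963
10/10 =1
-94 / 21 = -4.48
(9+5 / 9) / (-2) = -43 / 9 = -4.78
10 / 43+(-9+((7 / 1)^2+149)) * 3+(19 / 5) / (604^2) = 44491136097 / 78435440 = 567.23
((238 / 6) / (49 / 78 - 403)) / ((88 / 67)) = -103649 / 1380940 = -0.08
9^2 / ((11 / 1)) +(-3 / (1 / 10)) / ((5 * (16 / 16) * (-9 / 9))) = 147 / 11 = 13.36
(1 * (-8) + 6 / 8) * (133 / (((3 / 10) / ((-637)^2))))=-7825255165 / 6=-1304209194.17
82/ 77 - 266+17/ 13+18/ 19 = -4995911/ 19019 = -262.68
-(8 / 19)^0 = -1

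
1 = 1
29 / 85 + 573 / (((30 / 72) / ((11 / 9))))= 142897 / 85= 1681.14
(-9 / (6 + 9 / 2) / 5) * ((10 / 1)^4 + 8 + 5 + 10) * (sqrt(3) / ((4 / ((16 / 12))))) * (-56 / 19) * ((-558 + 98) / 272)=-922116 * sqrt(3) / 323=-4944.74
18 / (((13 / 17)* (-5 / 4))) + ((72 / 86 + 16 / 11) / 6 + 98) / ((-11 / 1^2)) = -28179676 / 1014585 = -27.77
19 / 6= 3.17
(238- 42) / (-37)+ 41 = 1321 / 37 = 35.70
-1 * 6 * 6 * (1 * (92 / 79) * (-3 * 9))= 1131.95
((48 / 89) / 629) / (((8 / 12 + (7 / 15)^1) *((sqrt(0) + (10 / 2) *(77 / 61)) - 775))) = -488 / 495823717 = -0.00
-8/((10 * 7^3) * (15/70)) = -8/735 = -0.01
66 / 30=11 / 5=2.20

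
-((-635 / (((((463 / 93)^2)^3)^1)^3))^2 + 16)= -14622972366739460243933473943570500328133876632250271227424126653550422429546270783470562397637881 / 913935772921216265243993646325859417620593467573553810972474863149011311955634383681999869519041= -16.00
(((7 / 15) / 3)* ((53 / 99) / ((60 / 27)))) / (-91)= -53 / 128700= -0.00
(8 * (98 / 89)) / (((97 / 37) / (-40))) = -1160320 / 8633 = -134.41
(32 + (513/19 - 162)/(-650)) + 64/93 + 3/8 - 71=-1824581/48360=-37.73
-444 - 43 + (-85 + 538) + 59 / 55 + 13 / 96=-173141 / 5280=-32.79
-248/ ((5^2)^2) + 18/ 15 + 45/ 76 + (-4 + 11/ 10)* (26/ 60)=0.14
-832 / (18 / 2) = -832 / 9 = -92.44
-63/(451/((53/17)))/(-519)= 1113/1326391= 0.00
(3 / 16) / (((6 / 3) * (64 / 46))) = 69 / 1024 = 0.07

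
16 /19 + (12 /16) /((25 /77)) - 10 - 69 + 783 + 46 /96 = 16133993 /22800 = 707.63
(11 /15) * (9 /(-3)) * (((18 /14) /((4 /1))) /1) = -99 /140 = -0.71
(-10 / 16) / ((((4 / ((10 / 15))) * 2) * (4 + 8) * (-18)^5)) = 5 / 2176782336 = 0.00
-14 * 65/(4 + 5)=-910/9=-101.11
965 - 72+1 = 894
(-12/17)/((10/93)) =-558/85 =-6.56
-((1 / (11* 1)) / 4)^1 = -1 / 44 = -0.02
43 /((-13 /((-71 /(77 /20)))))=61060 /1001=61.00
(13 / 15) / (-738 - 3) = -1 / 855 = -0.00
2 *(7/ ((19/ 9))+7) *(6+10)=6272/ 19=330.11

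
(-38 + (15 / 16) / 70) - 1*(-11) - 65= -20605 / 224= -91.99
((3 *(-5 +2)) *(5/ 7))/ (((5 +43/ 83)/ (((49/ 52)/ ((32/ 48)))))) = -78435/ 47632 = -1.65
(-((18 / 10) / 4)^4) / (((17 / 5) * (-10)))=6561 / 5440000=0.00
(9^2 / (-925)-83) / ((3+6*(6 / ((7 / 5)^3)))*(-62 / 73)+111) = -1924397384 / 2253791175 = -0.85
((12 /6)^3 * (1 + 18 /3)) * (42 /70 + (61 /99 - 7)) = -160328 /495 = -323.89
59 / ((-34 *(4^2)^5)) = -0.00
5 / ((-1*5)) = -1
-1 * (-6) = 6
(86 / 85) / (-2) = -43 / 85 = -0.51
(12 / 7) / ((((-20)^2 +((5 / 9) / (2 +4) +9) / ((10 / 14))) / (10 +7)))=55080 / 780059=0.07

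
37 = 37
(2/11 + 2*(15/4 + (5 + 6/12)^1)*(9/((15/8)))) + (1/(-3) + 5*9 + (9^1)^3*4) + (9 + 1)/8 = 2013593/660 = 3050.90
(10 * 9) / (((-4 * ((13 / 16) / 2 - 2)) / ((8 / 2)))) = 960 / 17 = 56.47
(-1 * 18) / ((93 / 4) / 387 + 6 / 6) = -9288 / 547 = -16.98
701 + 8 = 709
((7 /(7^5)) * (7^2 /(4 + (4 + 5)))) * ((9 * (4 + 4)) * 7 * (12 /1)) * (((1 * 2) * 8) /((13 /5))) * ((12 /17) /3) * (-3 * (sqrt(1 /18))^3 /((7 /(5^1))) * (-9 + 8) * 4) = 153600 * sqrt(2) /140777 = 1.54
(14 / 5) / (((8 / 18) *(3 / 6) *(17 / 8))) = 504 / 85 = 5.93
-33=-33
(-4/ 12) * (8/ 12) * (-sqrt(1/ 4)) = 1/ 9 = 0.11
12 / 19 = 0.63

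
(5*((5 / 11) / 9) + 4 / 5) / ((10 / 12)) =1042 / 825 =1.26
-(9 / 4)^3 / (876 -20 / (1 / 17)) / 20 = -729 / 686080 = -0.00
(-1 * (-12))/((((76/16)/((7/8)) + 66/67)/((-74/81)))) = -17353/10152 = -1.71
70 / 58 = 35 / 29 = 1.21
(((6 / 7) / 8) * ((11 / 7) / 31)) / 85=33 / 516460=0.00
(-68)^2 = 4624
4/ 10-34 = -168/ 5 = -33.60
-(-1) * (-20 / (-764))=5 / 191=0.03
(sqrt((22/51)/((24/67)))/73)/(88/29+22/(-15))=145 * sqrt(12529)/1692724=0.01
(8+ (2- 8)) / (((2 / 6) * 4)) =3 / 2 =1.50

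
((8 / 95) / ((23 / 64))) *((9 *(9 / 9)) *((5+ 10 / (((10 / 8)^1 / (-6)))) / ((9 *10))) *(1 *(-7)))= 77056 / 10925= 7.05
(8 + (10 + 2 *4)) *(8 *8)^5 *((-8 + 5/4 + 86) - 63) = 453655920640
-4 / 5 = -0.80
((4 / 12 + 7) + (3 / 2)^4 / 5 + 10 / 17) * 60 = 36451 / 68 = 536.04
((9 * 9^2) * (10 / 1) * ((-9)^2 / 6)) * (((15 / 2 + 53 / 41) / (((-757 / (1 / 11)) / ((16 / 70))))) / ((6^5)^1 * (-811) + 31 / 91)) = 737955036 / 195925469598815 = 0.00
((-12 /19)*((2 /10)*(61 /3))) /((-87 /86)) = 20984 /8265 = 2.54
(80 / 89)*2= 160 / 89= 1.80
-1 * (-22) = 22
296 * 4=1184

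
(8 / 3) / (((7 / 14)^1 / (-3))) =-16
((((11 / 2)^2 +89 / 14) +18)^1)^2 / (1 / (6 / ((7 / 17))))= 119229891 / 2744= 43451.13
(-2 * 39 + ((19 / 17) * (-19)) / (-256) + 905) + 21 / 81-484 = 40344083 / 117504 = 343.34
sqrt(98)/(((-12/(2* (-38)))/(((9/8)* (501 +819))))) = 65835* sqrt(2) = 93104.75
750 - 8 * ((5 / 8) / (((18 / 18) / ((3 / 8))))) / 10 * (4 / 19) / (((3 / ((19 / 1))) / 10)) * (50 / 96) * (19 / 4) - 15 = 728.82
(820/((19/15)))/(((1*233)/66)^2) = 53578800/1031491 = 51.94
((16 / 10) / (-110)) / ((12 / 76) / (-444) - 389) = 11248 / 300813975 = 0.00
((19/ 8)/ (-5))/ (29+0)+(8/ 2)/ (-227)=-8953/ 263320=-0.03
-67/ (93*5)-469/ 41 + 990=18653518/ 19065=978.42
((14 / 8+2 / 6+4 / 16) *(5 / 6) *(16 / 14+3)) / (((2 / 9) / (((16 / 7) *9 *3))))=15660 / 7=2237.14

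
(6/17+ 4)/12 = 37/102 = 0.36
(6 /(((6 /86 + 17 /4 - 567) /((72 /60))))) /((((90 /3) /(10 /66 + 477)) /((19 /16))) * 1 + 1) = -926242704 /76218424835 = -0.01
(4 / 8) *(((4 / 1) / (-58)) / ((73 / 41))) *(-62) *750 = 1906500 / 2117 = 900.57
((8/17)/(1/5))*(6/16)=15/17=0.88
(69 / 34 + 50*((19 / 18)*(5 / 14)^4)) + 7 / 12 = 20403671 / 5877648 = 3.47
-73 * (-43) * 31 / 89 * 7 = 681163 / 89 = 7653.52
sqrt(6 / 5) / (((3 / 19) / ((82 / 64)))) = 8.89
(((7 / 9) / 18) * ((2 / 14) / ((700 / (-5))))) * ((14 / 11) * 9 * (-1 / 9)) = 1 / 17820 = 0.00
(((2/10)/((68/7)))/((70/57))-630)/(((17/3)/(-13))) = 83535777/57800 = 1445.26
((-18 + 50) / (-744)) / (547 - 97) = -2 / 20925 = -0.00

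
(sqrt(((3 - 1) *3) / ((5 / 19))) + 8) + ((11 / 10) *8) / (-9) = sqrt(570) / 5 + 316 / 45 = 11.80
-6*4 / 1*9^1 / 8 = -27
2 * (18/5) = 36/5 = 7.20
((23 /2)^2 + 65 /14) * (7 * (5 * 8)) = 38330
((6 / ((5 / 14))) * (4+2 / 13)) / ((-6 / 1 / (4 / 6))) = -504 / 65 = -7.75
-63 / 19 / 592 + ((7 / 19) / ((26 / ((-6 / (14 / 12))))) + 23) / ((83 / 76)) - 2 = 230448535 / 12136592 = 18.99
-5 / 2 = -2.50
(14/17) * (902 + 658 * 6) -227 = 3767.12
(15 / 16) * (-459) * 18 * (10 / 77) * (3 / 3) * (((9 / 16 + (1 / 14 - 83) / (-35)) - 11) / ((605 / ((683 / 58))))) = 267704179713 / 1694650496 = 157.97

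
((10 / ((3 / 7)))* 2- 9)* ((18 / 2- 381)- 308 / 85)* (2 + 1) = -3607864 / 85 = -42445.46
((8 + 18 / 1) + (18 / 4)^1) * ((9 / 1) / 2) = 137.25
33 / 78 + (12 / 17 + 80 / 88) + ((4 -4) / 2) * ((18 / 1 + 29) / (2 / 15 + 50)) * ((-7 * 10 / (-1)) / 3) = 9909 / 4862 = 2.04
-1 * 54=-54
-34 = -34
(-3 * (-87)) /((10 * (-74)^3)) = -261 /4052240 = -0.00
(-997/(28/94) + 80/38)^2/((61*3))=61140.98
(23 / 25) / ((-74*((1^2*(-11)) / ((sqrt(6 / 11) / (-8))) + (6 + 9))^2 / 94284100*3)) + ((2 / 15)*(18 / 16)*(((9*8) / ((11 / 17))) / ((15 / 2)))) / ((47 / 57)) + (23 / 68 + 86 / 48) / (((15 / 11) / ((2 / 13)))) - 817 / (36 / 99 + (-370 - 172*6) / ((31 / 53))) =-23296412411829566294323381 / 910556424917390130036300 + 57249305520*sqrt(66) / 65010290893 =-18.43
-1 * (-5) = 5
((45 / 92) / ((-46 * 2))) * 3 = -135 / 8464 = -0.02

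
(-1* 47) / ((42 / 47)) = -2209 / 42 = -52.60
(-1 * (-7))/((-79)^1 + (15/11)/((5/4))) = -77/857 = -0.09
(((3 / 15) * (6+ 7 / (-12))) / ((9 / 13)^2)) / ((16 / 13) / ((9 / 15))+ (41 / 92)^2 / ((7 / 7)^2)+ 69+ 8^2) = 60435076 / 3616281207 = 0.02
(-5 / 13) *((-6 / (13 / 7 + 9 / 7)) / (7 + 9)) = 105 / 2288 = 0.05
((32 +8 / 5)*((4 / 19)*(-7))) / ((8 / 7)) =-4116 / 95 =-43.33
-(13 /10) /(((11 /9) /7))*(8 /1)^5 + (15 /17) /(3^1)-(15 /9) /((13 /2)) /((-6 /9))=-2965479366 /12155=-243971.98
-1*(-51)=51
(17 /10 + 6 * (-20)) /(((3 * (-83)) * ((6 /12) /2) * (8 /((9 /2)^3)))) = 287469 /13280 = 21.65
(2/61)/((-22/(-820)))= 820/671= 1.22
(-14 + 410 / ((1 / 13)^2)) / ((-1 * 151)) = -69276 / 151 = -458.78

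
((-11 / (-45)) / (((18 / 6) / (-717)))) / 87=-0.67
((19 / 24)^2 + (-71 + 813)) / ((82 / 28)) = 73031 / 288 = 253.58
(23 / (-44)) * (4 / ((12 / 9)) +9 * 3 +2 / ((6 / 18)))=-207 / 11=-18.82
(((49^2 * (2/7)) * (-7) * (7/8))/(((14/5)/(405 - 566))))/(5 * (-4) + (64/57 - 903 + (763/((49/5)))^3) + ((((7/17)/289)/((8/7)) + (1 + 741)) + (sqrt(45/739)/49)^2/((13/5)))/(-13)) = 162305397753146011455/316394199924631849609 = 0.51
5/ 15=1/ 3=0.33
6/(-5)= -6/5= -1.20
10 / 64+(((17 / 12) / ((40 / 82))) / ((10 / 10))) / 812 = 31147 / 194880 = 0.16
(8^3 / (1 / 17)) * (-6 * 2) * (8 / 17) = -49152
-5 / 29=-0.17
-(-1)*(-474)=-474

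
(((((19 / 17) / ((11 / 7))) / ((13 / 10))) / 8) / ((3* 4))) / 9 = 665 / 1050192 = 0.00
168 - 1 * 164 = 4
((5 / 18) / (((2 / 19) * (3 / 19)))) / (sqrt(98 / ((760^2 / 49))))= 171475 * sqrt(2) / 1323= 183.30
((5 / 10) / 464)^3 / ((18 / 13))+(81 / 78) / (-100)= -48550104959 / 4675195699200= -0.01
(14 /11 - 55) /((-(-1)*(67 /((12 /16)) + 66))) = -1773 /5126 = -0.35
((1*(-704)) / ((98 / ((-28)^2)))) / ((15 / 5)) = -5632 / 3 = -1877.33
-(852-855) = 3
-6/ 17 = -0.35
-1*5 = -5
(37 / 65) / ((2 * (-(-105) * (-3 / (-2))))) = 37 / 20475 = 0.00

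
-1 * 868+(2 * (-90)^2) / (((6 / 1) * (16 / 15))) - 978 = 2741 / 4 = 685.25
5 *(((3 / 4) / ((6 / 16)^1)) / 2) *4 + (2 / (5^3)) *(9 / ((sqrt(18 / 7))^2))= 2507 / 125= 20.06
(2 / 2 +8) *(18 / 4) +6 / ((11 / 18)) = 1107 / 22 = 50.32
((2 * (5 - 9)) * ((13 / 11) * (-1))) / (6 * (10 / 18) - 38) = -3 / 11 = -0.27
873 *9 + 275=8132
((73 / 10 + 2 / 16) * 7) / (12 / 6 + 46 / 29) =60291 / 4160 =14.49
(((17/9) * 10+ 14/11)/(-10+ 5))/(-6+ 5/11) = 1996/2745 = 0.73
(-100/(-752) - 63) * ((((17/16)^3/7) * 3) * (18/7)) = -1567802169/18866176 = -83.10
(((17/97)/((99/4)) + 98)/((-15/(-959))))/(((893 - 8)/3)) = 902574358/42493275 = 21.24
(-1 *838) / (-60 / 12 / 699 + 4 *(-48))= 585762 / 134213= 4.36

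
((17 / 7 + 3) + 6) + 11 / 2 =237 / 14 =16.93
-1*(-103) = 103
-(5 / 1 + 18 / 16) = -49 / 8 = -6.12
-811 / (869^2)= -811 / 755161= -0.00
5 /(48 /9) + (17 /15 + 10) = 2897 /240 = 12.07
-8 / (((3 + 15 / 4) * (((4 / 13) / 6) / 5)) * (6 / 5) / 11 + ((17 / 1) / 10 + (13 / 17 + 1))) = -972400 / 422053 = -2.30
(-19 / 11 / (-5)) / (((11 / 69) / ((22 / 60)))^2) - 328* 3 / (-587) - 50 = -150113063 / 3228500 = -46.50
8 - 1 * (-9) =17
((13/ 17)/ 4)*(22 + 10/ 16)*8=2353/ 68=34.60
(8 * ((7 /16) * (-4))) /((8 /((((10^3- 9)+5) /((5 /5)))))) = -1743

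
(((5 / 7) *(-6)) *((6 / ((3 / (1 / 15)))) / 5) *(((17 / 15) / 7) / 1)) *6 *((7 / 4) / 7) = -34 / 1225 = -0.03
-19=-19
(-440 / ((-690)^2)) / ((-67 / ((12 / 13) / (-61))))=-88 / 421594485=-0.00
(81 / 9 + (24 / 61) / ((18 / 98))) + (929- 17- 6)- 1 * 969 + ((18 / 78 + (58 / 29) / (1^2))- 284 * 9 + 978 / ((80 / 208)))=-747329 / 11895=-62.83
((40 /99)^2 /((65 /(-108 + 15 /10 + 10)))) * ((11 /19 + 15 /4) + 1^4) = -38600 /29887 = -1.29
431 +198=629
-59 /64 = -0.92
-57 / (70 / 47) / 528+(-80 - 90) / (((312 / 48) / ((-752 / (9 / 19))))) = 41520.61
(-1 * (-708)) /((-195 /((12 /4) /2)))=-354 /65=-5.45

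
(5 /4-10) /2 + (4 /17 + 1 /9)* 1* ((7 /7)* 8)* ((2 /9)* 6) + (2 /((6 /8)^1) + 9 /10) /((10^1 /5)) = 20257 /18360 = 1.10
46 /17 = 2.71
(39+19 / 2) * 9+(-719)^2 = 1034795 / 2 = 517397.50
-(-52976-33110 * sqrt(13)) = 52976 + 33110 * sqrt(13) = 172355.80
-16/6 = -8/3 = -2.67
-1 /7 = -0.14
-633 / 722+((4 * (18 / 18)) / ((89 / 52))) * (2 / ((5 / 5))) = 244015 / 64258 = 3.80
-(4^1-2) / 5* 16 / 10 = -16 / 25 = -0.64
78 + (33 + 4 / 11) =111.36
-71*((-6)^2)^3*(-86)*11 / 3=1044565632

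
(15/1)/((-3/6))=-30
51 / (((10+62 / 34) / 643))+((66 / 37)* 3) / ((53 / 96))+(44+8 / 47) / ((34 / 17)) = 17323353007 / 6175189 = 2805.32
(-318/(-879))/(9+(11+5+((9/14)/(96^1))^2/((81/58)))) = 95735808/6615714097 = 0.01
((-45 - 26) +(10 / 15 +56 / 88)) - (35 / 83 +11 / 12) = -259421 / 3652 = -71.04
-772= -772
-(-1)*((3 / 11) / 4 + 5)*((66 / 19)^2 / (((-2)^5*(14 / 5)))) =-110385 / 161728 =-0.68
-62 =-62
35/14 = 5/2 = 2.50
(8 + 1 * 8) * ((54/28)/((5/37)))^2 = 3992004/1225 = 3258.78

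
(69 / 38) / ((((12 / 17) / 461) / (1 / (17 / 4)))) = 10603 / 38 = 279.03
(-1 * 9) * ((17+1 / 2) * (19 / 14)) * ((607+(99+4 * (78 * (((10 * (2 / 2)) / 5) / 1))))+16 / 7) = -3986865 / 14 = -284776.07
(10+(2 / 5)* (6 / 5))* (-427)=-111874 / 25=-4474.96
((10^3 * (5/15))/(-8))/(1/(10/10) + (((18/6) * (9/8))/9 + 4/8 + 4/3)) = -1000/77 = -12.99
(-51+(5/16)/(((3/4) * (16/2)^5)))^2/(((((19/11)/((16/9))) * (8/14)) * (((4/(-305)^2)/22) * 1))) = 31687325618153937753175/13219909337088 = 2396939707.39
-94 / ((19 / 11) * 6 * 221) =-517 / 12597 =-0.04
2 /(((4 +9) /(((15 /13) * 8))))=240 /169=1.42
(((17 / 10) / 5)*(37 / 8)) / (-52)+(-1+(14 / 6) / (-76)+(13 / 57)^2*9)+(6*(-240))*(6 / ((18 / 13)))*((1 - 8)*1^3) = 983939798393 / 22526400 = 43679.41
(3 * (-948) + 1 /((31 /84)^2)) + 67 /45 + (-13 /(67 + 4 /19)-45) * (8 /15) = -157900046389 /55223865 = -2859.27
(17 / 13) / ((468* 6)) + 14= 511073 / 36504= 14.00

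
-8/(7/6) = -48/7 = -6.86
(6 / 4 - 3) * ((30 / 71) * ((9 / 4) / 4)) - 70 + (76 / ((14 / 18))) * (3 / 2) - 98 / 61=36190425 / 485072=74.61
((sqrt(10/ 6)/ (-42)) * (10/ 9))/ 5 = -sqrt(15)/ 567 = -0.01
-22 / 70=-0.31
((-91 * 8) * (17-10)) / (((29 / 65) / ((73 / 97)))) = -8595.99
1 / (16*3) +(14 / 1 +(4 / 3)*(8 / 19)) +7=21.58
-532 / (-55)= 532 / 55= 9.67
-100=-100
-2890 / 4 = -1445 / 2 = -722.50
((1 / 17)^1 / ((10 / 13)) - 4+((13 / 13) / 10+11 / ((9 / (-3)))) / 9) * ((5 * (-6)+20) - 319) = 3261706 / 2295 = 1421.22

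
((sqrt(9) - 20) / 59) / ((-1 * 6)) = 17 / 354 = 0.05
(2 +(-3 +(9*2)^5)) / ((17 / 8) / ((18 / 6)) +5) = 45349608 / 137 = 331019.04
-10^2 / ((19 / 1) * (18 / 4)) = -200 / 171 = -1.17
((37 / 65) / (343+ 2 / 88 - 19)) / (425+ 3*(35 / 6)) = 0.00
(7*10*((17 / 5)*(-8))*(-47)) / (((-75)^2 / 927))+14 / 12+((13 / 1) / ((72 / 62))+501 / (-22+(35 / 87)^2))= 54808422423797 / 3719092500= 14737.04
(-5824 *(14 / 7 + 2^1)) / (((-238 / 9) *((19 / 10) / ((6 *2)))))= 1797120 / 323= 5563.84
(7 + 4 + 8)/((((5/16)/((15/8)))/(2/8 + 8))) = 1881/2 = 940.50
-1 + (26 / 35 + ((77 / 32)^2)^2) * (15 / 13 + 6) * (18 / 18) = 116481503143 / 477102080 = 244.14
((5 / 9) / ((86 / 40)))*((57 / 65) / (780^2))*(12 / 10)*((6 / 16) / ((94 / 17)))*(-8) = -323 / 1332041100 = -0.00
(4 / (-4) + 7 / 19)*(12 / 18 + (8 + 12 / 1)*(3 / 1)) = -38.32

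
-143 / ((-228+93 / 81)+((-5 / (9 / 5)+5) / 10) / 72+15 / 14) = 0.63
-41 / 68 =-0.60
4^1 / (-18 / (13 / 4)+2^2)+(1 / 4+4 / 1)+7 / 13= 569 / 260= 2.19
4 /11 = 0.36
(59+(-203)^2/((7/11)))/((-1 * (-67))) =967.40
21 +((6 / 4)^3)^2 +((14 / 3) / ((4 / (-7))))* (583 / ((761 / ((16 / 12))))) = 24.05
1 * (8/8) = 1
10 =10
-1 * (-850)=850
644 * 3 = 1932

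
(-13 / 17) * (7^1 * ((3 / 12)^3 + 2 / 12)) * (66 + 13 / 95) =-4002271 / 62016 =-64.54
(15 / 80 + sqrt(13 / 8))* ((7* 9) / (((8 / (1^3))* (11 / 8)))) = 189 / 176 + 63* sqrt(26) / 44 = 8.37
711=711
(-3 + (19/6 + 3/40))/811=29/97320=0.00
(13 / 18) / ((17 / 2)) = 13 / 153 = 0.08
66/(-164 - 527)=-0.10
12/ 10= 6/ 5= 1.20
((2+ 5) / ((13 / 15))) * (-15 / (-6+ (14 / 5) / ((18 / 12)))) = 23625 / 806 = 29.31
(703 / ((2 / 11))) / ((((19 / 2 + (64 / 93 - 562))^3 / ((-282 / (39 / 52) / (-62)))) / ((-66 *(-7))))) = -69709983213024 / 1081214467788853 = -0.06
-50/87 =-0.57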